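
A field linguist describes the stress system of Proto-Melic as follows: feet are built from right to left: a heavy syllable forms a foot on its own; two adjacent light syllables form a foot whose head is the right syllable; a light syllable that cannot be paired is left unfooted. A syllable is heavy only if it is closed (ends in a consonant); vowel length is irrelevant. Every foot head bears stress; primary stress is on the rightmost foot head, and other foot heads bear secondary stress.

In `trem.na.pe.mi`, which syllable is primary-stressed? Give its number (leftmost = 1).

Weights: 1 trem H, 2 na L, 3 pe L, 4 mi L.
Parse right to left (heavy = foot alone; LL = one foot; stranded L unfooted): (ˈtrem) na (pe.ˈmi).
Foot heads: 1, 4.
Primary stress on the rightmost head = syllable 4.
Primary stress: syllable 4 → trem.na.pe.ˈmi.

4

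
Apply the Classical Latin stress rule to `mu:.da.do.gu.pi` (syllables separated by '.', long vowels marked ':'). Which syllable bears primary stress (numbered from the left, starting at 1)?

3

Classical Latin: stress the penult if heavy (long vowel or closed), else the antepenult.
Weights: 3 do L, 4 gu L, 5 pi L.
The penult (syllable 4, gu) is light, so stress falls on the antepenult (syllable 3, do).
Stress on syllable 3: mu:.da.ˈdo.gu.pi.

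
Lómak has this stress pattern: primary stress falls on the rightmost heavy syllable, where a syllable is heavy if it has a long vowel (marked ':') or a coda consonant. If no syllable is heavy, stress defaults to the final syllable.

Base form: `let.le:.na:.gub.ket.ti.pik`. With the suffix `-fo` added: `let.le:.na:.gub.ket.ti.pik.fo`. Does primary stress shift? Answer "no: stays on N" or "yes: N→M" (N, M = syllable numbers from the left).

Base `let.le:.na:.gub.ket.ti.pik` (7 syllables):
  Weights: 1 let H, 2 le: H, 3 na: H, 4 gub H, 5 ket H, 6 ti L, 7 pik H.
  Heavy syllables in the domain: 1, 2, 3, 4, 5, 7. The rightmost is syllable 7 (pik).
  → primary stress on syllable 7.
Suffixed `let.le:.na:.gub.ket.ti.pik.fo` (8 syllables):
  Weights: 1 let H, 2 le: H, 3 na: H, 4 gub H, 5 ket H, 6 ti L, 7 pik H, 8 fo L.
  Heavy syllables in the domain: 1, 2, 3, 4, 5, 7. The rightmost is syllable 7 (pik).
  → primary stress on syllable 7.

no: stays on 7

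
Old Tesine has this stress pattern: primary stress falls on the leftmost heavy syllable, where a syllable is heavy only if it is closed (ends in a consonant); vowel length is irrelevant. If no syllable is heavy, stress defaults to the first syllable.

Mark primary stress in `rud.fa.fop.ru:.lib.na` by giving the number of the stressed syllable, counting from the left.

1

Weights: 1 rud H, 2 fa L, 3 fop H, 4 ru: L, 5 lib H, 6 na L.
Heavy syllables in the domain: 1, 3, 5. The leftmost is syllable 1 (rud).
Primary stress: syllable 1 → ˈrud.fa.fop.ru:.lib.na.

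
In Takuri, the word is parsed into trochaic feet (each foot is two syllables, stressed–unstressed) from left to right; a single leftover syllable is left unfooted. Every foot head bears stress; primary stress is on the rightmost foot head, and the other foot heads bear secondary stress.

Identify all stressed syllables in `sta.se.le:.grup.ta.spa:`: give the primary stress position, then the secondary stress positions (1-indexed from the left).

Parse left to right into trochaic (ˈσσ) feet: (ˈsta.se) (ˈle:.grup) (ˈta.spa:).
Foot heads (stressed positions): 1, 3, 5.
End Rule Rightmost: primary stress on the rightmost head = syllable 5.
Secondary stress on 1, 3: ˌsta.se.ˌle:.grup.ˈta.spa:.

primary 5, secondary 1, 3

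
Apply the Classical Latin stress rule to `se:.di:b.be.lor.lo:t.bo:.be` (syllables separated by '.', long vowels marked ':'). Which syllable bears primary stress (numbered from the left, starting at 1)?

6

Classical Latin: stress the penult if heavy (long vowel or closed), else the antepenult.
Weights: 5 lo:t H, 6 bo: H, 7 be L.
The penult (syllable 6, bo:) is heavy, so it takes stress.
Stress on syllable 6: se:.di:b.be.lor.lo:t.ˈbo:.be.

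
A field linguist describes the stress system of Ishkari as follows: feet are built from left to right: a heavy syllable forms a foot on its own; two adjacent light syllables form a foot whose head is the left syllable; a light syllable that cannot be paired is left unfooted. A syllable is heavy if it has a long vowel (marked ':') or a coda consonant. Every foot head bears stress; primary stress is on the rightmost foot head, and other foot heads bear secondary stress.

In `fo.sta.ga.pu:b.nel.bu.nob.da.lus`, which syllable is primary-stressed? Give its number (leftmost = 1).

9

Weights: 1 fo L, 2 sta L, 3 ga L, 4 pu:b H, 5 nel H, 6 bu L, 7 nob H, 8 da L, 9 lus H.
Parse left to right (heavy = foot alone; LL = one foot; stranded L unfooted): (ˈfo.sta) ga (ˈpu:b) (ˈnel) bu (ˈnob) da (ˈlus).
Foot heads: 1, 4, 5, 7, 9.
Primary stress on the rightmost head = syllable 9.
Primary stress: syllable 9 → fo.sta.ga.pu:b.nel.bu.nob.da.ˈlus.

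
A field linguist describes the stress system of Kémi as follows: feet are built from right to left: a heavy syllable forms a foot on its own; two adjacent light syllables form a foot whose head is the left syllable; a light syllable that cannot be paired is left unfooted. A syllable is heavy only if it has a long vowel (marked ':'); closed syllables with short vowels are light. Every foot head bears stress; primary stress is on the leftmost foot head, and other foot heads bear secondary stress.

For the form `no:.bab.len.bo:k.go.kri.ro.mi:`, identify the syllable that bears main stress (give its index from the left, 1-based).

1

Weights: 1 no: H, 2 bab L, 3 len L, 4 bo:k H, 5 go L, 6 kri L, 7 ro L, 8 mi: H.
Parse right to left (heavy = foot alone; LL = one foot; stranded L unfooted): (ˈno:) (ˈbab.len) (ˈbo:k) go (ˈkri.ro) (ˈmi:).
Foot heads: 1, 2, 4, 6, 8.
Primary stress on the leftmost head = syllable 1.
Primary stress: syllable 1 → ˈno:.bab.len.bo:k.go.kri.ro.mi:.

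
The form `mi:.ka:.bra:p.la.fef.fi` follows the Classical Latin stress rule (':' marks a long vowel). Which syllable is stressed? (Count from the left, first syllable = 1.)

Classical Latin: stress the penult if heavy (long vowel or closed), else the antepenult.
Weights: 4 la L, 5 fef H, 6 fi L.
The penult (syllable 5, fef) is heavy, so it takes stress.
Stress on syllable 5: mi:.ka:.bra:p.la.ˈfef.fi.

5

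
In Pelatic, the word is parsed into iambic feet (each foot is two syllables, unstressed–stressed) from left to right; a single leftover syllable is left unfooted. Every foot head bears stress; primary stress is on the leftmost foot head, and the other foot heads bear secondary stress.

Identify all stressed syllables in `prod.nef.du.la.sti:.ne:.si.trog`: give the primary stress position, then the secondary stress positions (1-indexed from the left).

Parse left to right into iambic (σˈσ) feet: (prod.ˈnef) (du.ˈla) (sti:.ˈne:) (si.ˈtrog).
Foot heads (stressed positions): 2, 4, 6, 8.
End Rule Leftmost: primary stress on the leftmost head = syllable 2.
Secondary stress on 4, 6, 8: prod.ˈnef.du.ˌla.sti:.ˌne:.si.ˌtrog.

primary 2, secondary 4, 6, 8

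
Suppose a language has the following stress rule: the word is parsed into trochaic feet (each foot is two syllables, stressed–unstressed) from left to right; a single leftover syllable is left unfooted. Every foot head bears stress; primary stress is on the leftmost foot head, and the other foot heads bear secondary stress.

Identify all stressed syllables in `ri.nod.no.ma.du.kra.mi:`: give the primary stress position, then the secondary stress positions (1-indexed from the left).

primary 1, secondary 3, 5

Parse left to right into trochaic (ˈσσ) feet: (ˈri.nod) (ˈno.ma) (ˈdu.kra) mi:. Syllable 7 is left unfooted.
Foot heads (stressed positions): 1, 3, 5.
End Rule Leftmost: primary stress on the leftmost head = syllable 1.
Secondary stress on 3, 5: ˈri.nod.ˌno.ma.ˌdu.kra.mi:.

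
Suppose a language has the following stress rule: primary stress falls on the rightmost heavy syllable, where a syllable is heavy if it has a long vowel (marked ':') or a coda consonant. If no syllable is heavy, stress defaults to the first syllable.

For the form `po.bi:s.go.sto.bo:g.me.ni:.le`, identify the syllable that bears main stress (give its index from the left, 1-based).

7

Weights: 1 po L, 2 bi:s H, 3 go L, 4 sto L, 5 bo:g H, 6 me L, 7 ni: H, 8 le L.
Heavy syllables in the domain: 2, 5, 7. The rightmost is syllable 7 (ni:).
Primary stress: syllable 7 → po.bi:s.go.sto.bo:g.me.ˈni:.le.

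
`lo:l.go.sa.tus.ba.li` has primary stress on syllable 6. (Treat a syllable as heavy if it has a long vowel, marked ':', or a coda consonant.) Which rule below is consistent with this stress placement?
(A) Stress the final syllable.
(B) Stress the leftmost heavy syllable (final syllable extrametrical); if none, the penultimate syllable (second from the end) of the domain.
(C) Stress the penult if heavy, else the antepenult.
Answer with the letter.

A

Rule A → syllable 6 ✓.
Rule B → syllable 1 (observed: 6).
Rule C → syllable 4 (observed: 6).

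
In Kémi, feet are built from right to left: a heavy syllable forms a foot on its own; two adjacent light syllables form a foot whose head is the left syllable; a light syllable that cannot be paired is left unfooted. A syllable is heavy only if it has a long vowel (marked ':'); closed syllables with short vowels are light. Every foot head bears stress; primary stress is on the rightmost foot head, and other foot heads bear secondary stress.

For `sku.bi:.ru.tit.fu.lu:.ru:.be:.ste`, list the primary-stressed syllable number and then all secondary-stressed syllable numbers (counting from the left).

primary 8, secondary 2, 4, 6, 7

Weights: 1 sku L, 2 bi: H, 3 ru L, 4 tit L, 5 fu L, 6 lu: H, 7 ru: H, 8 be: H, 9 ste L.
Parse right to left (heavy = foot alone; LL = one foot; stranded L unfooted): sku (ˈbi:) ru (ˈtit.fu) (ˈlu:) (ˈru:) (ˈbe:) ste.
Foot heads: 2, 4, 6, 7, 8.
Primary stress on the rightmost head = syllable 8.
Secondary stress on 2, 4, 6, 7: sku.ˌbi:.ru.ˌtit.fu.ˌlu:.ˌru:.ˈbe:.ste.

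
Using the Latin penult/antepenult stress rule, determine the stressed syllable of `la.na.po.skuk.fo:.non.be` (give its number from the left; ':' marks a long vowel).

Classical Latin: stress the penult if heavy (long vowel or closed), else the antepenult.
Weights: 5 fo: H, 6 non H, 7 be L.
The penult (syllable 6, non) is heavy, so it takes stress.
Stress on syllable 6: la.na.po.skuk.fo:.ˈnon.be.

6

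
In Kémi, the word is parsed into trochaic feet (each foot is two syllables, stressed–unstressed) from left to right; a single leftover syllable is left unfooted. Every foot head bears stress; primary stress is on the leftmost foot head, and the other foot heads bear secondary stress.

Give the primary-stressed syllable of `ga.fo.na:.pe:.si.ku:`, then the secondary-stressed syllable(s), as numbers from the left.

Parse left to right into trochaic (ˈσσ) feet: (ˈga.fo) (ˈna:.pe:) (ˈsi.ku:).
Foot heads (stressed positions): 1, 3, 5.
End Rule Leftmost: primary stress on the leftmost head = syllable 1.
Secondary stress on 3, 5: ˈga.fo.ˌna:.pe:.ˌsi.ku:.

primary 1, secondary 3, 5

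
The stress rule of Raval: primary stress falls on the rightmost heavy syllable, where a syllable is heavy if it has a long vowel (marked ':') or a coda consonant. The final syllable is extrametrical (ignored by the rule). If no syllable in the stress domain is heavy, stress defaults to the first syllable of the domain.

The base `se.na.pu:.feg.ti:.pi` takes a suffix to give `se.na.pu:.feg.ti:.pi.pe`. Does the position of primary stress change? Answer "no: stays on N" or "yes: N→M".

Base `se.na.pu:.feg.ti:.pi` (6 syllables):
  The final syllable (6, pi) is extrametrical; the stress domain is syllables 1–5.
  Weights: 1 se L, 2 na L, 3 pu: H, 4 feg H, 5 ti: H.
  Heavy syllables in the domain: 3, 4, 5. The rightmost is syllable 5 (ti:).
  → primary stress on syllable 5.
Suffixed `se.na.pu:.feg.ti:.pi.pe` (7 syllables):
  The final syllable (7, pe) is extrametrical; the stress domain is syllables 1–6.
  Weights: 1 se L, 2 na L, 3 pu: H, 4 feg H, 5 ti: H, 6 pi L.
  Heavy syllables in the domain: 3, 4, 5. The rightmost is syllable 5 (ti:).
  → primary stress on syllable 5.

no: stays on 5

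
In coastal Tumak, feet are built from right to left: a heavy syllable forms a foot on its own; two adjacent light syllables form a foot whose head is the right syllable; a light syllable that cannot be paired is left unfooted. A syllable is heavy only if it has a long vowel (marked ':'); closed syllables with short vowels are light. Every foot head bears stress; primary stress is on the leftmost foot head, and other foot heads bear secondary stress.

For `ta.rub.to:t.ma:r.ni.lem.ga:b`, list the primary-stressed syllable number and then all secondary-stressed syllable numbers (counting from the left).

Weights: 1 ta L, 2 rub L, 3 to:t H, 4 ma:r H, 5 ni L, 6 lem L, 7 ga:b H.
Parse right to left (heavy = foot alone; LL = one foot; stranded L unfooted): (ta.ˈrub) (ˈto:t) (ˈma:r) (ni.ˈlem) (ˈga:b).
Foot heads: 2, 3, 4, 6, 7.
Primary stress on the leftmost head = syllable 2.
Secondary stress on 3, 4, 6, 7: ta.ˈrub.ˌto:t.ˌma:r.ni.ˌlem.ˌga:b.

primary 2, secondary 3, 4, 6, 7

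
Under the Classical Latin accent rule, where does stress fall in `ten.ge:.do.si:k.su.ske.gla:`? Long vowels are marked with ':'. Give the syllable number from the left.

5

Classical Latin: stress the penult if heavy (long vowel or closed), else the antepenult.
Weights: 5 su L, 6 ske L, 7 gla: H.
The penult (syllable 6, ske) is light, so stress falls on the antepenult (syllable 5, su).
Stress on syllable 5: ten.ge:.do.si:k.ˈsu.ske.gla:.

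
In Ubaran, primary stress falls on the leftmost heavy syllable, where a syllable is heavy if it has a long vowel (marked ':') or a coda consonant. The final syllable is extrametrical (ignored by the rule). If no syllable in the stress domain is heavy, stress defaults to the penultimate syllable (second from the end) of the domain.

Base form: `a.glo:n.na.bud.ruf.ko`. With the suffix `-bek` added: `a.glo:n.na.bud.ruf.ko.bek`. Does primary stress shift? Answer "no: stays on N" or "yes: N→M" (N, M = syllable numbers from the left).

Base `a.glo:n.na.bud.ruf.ko` (6 syllables):
  The final syllable (6, ko) is extrametrical; the stress domain is syllables 1–5.
  Weights: 1 a L, 2 glo:n H, 3 na L, 4 bud H, 5 ruf H.
  Heavy syllables in the domain: 2, 4, 5. The leftmost is syllable 2 (glo:n).
  → primary stress on syllable 2.
Suffixed `a.glo:n.na.bud.ruf.ko.bek` (7 syllables):
  The final syllable (7, bek) is extrametrical; the stress domain is syllables 1–6.
  Weights: 1 a L, 2 glo:n H, 3 na L, 4 bud H, 5 ruf H, 6 ko L.
  Heavy syllables in the domain: 2, 4, 5. The leftmost is syllable 2 (glo:n).
  → primary stress on syllable 2.

no: stays on 2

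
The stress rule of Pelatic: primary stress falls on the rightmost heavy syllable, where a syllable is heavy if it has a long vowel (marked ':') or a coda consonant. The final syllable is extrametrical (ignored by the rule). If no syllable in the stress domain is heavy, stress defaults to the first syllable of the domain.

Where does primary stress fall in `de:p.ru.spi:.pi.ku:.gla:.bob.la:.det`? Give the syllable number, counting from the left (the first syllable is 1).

The final syllable (9, det) is extrametrical; the stress domain is syllables 1–8.
Weights: 1 de:p H, 2 ru L, 3 spi: H, 4 pi L, 5 ku: H, 6 gla: H, 7 bob H, 8 la: H.
Heavy syllables in the domain: 1, 3, 5, 6, 7, 8. The rightmost is syllable 8 (la:).
Primary stress: syllable 8 → de:p.ru.spi:.pi.ku:.gla:.bob.ˈla:.det.

8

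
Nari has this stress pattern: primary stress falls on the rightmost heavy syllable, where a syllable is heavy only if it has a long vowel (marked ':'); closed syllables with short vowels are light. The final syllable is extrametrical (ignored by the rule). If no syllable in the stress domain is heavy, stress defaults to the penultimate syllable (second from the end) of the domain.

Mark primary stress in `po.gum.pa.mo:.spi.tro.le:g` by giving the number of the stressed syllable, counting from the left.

4

The final syllable (7, le:g) is extrametrical; the stress domain is syllables 1–6.
Weights: 1 po L, 2 gum L, 3 pa L, 4 mo: H, 5 spi L, 6 tro L.
Heavy syllables in the domain: 4. The rightmost is syllable 4 (mo:).
Primary stress: syllable 4 → po.gum.pa.ˈmo:.spi.tro.le:g.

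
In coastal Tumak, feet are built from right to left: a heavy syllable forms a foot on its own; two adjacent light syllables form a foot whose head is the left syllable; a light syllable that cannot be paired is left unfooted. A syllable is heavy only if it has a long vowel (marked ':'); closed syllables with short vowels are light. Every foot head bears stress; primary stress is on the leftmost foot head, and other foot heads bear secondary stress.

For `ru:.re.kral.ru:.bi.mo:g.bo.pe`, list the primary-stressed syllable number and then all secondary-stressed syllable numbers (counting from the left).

Weights: 1 ru: H, 2 re L, 3 kral L, 4 ru: H, 5 bi L, 6 mo:g H, 7 bo L, 8 pe L.
Parse right to left (heavy = foot alone; LL = one foot; stranded L unfooted): (ˈru:) (ˈre.kral) (ˈru:) bi (ˈmo:g) (ˈbo.pe).
Foot heads: 1, 2, 4, 6, 7.
Primary stress on the leftmost head = syllable 1.
Secondary stress on 2, 4, 6, 7: ˈru:.ˌre.kral.ˌru:.bi.ˌmo:g.ˌbo.pe.

primary 1, secondary 2, 4, 6, 7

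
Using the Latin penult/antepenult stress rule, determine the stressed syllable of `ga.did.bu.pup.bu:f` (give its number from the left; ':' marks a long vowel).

Classical Latin: stress the penult if heavy (long vowel or closed), else the antepenult.
Weights: 3 bu L, 4 pup H, 5 bu:f H.
The penult (syllable 4, pup) is heavy, so it takes stress.
Stress on syllable 4: ga.did.bu.ˈpup.bu:f.

4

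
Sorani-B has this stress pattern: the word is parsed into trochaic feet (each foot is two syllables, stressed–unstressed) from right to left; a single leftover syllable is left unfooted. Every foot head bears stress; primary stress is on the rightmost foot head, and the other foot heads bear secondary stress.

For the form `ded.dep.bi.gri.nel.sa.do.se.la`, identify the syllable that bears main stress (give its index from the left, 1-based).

Parse right to left into trochaic (ˈσσ) feet: ded (ˈdep.bi) (ˈgri.nel) (ˈsa.do) (ˈse.la). Syllable 1 is left unfooted.
Foot heads (stressed positions): 2, 4, 6, 8.
End Rule Rightmost: primary stress on the rightmost head = syllable 8.
Primary stress: syllable 8 → ded.dep.bi.gri.nel.sa.do.ˈse.la.

8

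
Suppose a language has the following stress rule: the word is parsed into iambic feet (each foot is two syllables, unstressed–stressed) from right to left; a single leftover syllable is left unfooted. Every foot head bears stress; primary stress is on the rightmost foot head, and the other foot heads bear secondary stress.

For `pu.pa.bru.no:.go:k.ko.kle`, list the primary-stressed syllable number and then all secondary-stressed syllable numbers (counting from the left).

primary 7, secondary 3, 5

Parse right to left into iambic (σˈσ) feet: pu (pa.ˈbru) (no:.ˈgo:k) (ko.ˈkle). Syllable 1 is left unfooted.
Foot heads (stressed positions): 3, 5, 7.
End Rule Rightmost: primary stress on the rightmost head = syllable 7.
Secondary stress on 3, 5: pu.pa.ˌbru.no:.ˌgo:k.ko.ˈkle.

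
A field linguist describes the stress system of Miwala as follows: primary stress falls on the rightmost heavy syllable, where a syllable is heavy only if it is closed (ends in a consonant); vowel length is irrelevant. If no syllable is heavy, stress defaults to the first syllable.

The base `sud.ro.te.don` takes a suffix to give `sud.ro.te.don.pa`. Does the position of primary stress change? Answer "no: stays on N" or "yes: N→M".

Base `sud.ro.te.don` (4 syllables):
  Weights: 1 sud H, 2 ro L, 3 te L, 4 don H.
  Heavy syllables in the domain: 1, 4. The rightmost is syllable 4 (don).
  → primary stress on syllable 4.
Suffixed `sud.ro.te.don.pa` (5 syllables):
  Weights: 1 sud H, 2 ro L, 3 te L, 4 don H, 5 pa L.
  Heavy syllables in the domain: 1, 4. The rightmost is syllable 4 (don).
  → primary stress on syllable 4.

no: stays on 4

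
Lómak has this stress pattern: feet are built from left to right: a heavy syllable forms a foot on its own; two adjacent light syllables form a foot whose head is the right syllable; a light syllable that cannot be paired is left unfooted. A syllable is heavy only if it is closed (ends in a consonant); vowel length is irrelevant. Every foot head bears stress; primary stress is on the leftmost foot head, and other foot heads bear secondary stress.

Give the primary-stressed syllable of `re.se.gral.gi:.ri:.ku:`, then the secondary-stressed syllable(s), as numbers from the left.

Weights: 1 re L, 2 se L, 3 gral H, 4 gi: L, 5 ri: L, 6 ku: L.
Parse left to right (heavy = foot alone; LL = one foot; stranded L unfooted): (re.ˈse) (ˈgral) (gi:.ˈri:) ku:.
Foot heads: 2, 3, 5.
Primary stress on the leftmost head = syllable 2.
Secondary stress on 3, 5: re.ˈse.ˌgral.gi:.ˌri:.ku:.

primary 2, secondary 3, 5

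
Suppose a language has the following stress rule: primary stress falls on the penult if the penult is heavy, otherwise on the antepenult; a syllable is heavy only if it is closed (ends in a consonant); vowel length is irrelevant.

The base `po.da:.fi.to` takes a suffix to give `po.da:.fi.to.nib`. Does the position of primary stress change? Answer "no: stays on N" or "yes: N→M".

Base `po.da:.fi.to` (4 syllables):
  Weights: 2 da: L, 3 fi L, 4 to L.
  The penult (syllable 3, fi) is light, so stress falls on the antepenult (syllable 2, da:).
  → primary stress on syllable 2.
Suffixed `po.da:.fi.to.nib` (5 syllables):
  Weights: 3 fi L, 4 to L, 5 nib H.
  The penult (syllable 4, to) is light, so stress falls on the antepenult (syllable 3, fi).
  → primary stress on syllable 3.

yes: 2→3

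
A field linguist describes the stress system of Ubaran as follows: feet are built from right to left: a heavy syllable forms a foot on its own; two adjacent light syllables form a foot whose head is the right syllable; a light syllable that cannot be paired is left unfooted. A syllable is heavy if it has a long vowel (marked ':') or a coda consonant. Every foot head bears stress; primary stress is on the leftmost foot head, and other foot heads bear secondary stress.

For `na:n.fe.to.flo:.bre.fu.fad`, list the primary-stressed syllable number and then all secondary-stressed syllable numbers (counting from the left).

Weights: 1 na:n H, 2 fe L, 3 to L, 4 flo: H, 5 bre L, 6 fu L, 7 fad H.
Parse right to left (heavy = foot alone; LL = one foot; stranded L unfooted): (ˈna:n) (fe.ˈto) (ˈflo:) (bre.ˈfu) (ˈfad).
Foot heads: 1, 3, 4, 6, 7.
Primary stress on the leftmost head = syllable 1.
Secondary stress on 3, 4, 6, 7: ˈna:n.fe.ˌto.ˌflo:.bre.ˌfu.ˌfad.

primary 1, secondary 3, 4, 6, 7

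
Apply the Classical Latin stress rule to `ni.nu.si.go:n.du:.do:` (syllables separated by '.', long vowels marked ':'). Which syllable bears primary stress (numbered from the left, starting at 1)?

5

Classical Latin: stress the penult if heavy (long vowel or closed), else the antepenult.
Weights: 4 go:n H, 5 du: H, 6 do: H.
The penult (syllable 5, du:) is heavy, so it takes stress.
Stress on syllable 5: ni.nu.si.go:n.ˈdu:.do:.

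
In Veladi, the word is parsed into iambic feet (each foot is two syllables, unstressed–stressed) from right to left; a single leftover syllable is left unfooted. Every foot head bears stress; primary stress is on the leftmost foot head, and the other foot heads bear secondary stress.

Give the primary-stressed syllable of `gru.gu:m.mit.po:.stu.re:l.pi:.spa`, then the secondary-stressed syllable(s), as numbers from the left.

primary 2, secondary 4, 6, 8

Parse right to left into iambic (σˈσ) feet: (gru.ˈgu:m) (mit.ˈpo:) (stu.ˈre:l) (pi:.ˈspa).
Foot heads (stressed positions): 2, 4, 6, 8.
End Rule Leftmost: primary stress on the leftmost head = syllable 2.
Secondary stress on 4, 6, 8: gru.ˈgu:m.mit.ˌpo:.stu.ˌre:l.pi:.ˌspa.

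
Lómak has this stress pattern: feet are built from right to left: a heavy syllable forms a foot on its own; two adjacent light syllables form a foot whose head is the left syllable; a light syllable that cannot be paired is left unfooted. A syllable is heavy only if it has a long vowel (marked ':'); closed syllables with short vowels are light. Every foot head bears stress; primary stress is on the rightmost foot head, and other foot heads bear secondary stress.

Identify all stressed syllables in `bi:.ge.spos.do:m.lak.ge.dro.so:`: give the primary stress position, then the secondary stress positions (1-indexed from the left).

primary 8, secondary 1, 2, 4, 6

Weights: 1 bi: H, 2 ge L, 3 spos L, 4 do:m H, 5 lak L, 6 ge L, 7 dro L, 8 so: H.
Parse right to left (heavy = foot alone; LL = one foot; stranded L unfooted): (ˈbi:) (ˈge.spos) (ˈdo:m) lak (ˈge.dro) (ˈso:).
Foot heads: 1, 2, 4, 6, 8.
Primary stress on the rightmost head = syllable 8.
Secondary stress on 1, 2, 4, 6: ˌbi:.ˌge.spos.ˌdo:m.lak.ˌge.dro.ˈso:.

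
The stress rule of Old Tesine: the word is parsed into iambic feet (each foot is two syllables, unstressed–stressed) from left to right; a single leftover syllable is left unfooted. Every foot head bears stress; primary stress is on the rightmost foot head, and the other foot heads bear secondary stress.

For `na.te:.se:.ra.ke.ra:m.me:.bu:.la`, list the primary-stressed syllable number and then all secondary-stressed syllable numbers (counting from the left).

Parse left to right into iambic (σˈσ) feet: (na.ˈte:) (se:.ˈra) (ke.ˈra:m) (me:.ˈbu:) la. Syllable 9 is left unfooted.
Foot heads (stressed positions): 2, 4, 6, 8.
End Rule Rightmost: primary stress on the rightmost head = syllable 8.
Secondary stress on 2, 4, 6: na.ˌte:.se:.ˌra.ke.ˌra:m.me:.ˈbu:.la.

primary 8, secondary 2, 4, 6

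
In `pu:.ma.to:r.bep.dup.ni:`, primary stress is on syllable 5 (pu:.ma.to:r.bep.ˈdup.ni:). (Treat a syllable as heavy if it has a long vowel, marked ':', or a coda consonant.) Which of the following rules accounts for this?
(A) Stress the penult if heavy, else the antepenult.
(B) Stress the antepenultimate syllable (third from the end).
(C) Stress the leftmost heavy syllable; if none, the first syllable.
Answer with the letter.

Rule A → syllable 5 ✓.
Rule B → syllable 4 (observed: 5).
Rule C → syllable 1 (observed: 5).

A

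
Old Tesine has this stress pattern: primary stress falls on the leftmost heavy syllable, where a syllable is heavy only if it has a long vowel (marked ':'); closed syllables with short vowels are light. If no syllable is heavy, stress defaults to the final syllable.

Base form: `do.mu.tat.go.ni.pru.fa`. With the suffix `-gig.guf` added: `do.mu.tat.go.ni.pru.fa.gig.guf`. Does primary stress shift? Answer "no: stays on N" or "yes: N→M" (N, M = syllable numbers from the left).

Base `do.mu.tat.go.ni.pru.fa` (7 syllables):
  Weights: 1 do L, 2 mu L, 3 tat L, 4 go L, 5 ni L, 6 pru L, 7 fa L.
  No heavy syllable in the domain; default to the final syllable = syllable 7.
  → primary stress on syllable 7.
Suffixed `do.mu.tat.go.ni.pru.fa.gig.guf` (9 syllables):
  Weights: 1 do L, 2 mu L, 3 tat L, 4 go L, 5 ni L, 6 pru L, 7 fa L, 8 gig L, 9 guf L.
  No heavy syllable in the domain; default to the final syllable = syllable 9.
  → primary stress on syllable 9.

yes: 7→9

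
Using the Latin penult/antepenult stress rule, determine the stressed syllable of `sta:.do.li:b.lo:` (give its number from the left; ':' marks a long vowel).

Classical Latin: stress the penult if heavy (long vowel or closed), else the antepenult.
Weights: 2 do L, 3 li:b H, 4 lo: H.
The penult (syllable 3, li:b) is heavy, so it takes stress.
Stress on syllable 3: sta:.do.ˈli:b.lo:.

3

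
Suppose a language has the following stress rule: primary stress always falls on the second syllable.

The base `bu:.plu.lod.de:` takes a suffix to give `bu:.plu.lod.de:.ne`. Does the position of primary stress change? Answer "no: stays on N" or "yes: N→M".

no: stays on 2

Base `bu:.plu.lod.de:` (4 syllables):
  The word has 4 syllables; the second syllable is syllable 2 (plu).
  → primary stress on syllable 2.
Suffixed `bu:.plu.lod.de:.ne` (5 syllables):
  The word has 5 syllables; the second syllable is syllable 2 (plu).
  → primary stress on syllable 2.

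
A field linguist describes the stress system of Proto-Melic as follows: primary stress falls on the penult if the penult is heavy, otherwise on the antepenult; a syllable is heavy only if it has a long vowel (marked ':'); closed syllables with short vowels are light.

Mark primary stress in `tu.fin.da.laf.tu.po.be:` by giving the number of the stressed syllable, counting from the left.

Weights: 5 tu L, 6 po L, 7 be: H.
The penult (syllable 6, po) is light, so stress falls on the antepenult (syllable 5, tu).
Primary stress: syllable 5 → tu.fin.da.laf.ˈtu.po.be:.

5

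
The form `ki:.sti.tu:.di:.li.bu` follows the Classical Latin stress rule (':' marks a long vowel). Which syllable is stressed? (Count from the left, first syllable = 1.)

Classical Latin: stress the penult if heavy (long vowel or closed), else the antepenult.
Weights: 4 di: H, 5 li L, 6 bu L.
The penult (syllable 5, li) is light, so stress falls on the antepenult (syllable 4, di:).
Stress on syllable 4: ki:.sti.tu:.ˈdi:.li.bu.

4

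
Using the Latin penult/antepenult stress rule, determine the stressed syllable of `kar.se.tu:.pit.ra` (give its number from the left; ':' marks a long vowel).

4

Classical Latin: stress the penult if heavy (long vowel or closed), else the antepenult.
Weights: 3 tu: H, 4 pit H, 5 ra L.
The penult (syllable 4, pit) is heavy, so it takes stress.
Stress on syllable 4: kar.se.tu:.ˈpit.ra.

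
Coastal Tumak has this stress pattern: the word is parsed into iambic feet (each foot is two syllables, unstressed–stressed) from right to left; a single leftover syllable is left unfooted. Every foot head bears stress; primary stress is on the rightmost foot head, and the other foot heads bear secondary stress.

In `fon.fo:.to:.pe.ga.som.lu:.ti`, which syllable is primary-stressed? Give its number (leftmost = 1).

Parse right to left into iambic (σˈσ) feet: (fon.ˈfo:) (to:.ˈpe) (ga.ˈsom) (lu:.ˈti).
Foot heads (stressed positions): 2, 4, 6, 8.
End Rule Rightmost: primary stress on the rightmost head = syllable 8.
Primary stress: syllable 8 → fon.fo:.to:.pe.ga.som.lu:.ˈti.

8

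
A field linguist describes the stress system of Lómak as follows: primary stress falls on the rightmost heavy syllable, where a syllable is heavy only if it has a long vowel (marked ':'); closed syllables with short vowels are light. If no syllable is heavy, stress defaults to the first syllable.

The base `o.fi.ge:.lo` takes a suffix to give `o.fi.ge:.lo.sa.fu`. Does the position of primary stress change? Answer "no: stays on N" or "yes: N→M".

Base `o.fi.ge:.lo` (4 syllables):
  Weights: 1 o L, 2 fi L, 3 ge: H, 4 lo L.
  Heavy syllables in the domain: 3. The rightmost is syllable 3 (ge:).
  → primary stress on syllable 3.
Suffixed `o.fi.ge:.lo.sa.fu` (6 syllables):
  Weights: 1 o L, 2 fi L, 3 ge: H, 4 lo L, 5 sa L, 6 fu L.
  Heavy syllables in the domain: 3. The rightmost is syllable 3 (ge:).
  → primary stress on syllable 3.

no: stays on 3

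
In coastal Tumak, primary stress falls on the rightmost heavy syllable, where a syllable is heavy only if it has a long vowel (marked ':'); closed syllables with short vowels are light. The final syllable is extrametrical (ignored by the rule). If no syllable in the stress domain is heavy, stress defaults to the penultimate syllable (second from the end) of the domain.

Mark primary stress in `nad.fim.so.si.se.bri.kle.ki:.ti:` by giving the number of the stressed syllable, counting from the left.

8

The final syllable (9, ti:) is extrametrical; the stress domain is syllables 1–8.
Weights: 1 nad L, 2 fim L, 3 so L, 4 si L, 5 se L, 6 bri L, 7 kle L, 8 ki: H.
Heavy syllables in the domain: 8. The rightmost is syllable 8 (ki:).
Primary stress: syllable 8 → nad.fim.so.si.se.bri.kle.ˈki:.ti:.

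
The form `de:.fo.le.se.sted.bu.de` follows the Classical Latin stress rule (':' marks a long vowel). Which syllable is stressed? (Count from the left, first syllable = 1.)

Classical Latin: stress the penult if heavy (long vowel or closed), else the antepenult.
Weights: 5 sted H, 6 bu L, 7 de L.
The penult (syllable 6, bu) is light, so stress falls on the antepenult (syllable 5, sted).
Stress on syllable 5: de:.fo.le.se.ˈsted.bu.de.

5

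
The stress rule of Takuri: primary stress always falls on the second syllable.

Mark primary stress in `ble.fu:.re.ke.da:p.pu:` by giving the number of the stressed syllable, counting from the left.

2

The word has 6 syllables; the second syllable is syllable 2 (fu:).
Primary stress: syllable 2 → ble.ˈfu:.re.ke.da:p.pu:.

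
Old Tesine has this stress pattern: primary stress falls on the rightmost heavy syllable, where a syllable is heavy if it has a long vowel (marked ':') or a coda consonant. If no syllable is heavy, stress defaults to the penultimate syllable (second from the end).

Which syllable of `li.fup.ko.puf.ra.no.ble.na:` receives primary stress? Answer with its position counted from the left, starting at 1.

Weights: 1 li L, 2 fup H, 3 ko L, 4 puf H, 5 ra L, 6 no L, 7 ble L, 8 na: H.
Heavy syllables in the domain: 2, 4, 8. The rightmost is syllable 8 (na:).
Primary stress: syllable 8 → li.fup.ko.puf.ra.no.ble.ˈna:.

8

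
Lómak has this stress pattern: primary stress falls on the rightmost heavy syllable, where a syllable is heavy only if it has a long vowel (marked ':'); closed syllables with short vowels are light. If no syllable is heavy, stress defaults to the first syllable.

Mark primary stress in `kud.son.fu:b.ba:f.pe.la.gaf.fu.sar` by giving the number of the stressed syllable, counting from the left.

4

Weights: 1 kud L, 2 son L, 3 fu:b H, 4 ba:f H, 5 pe L, 6 la L, 7 gaf L, 8 fu L, 9 sar L.
Heavy syllables in the domain: 3, 4. The rightmost is syllable 4 (ba:f).
Primary stress: syllable 4 → kud.son.fu:b.ˈba:f.pe.la.gaf.fu.sar.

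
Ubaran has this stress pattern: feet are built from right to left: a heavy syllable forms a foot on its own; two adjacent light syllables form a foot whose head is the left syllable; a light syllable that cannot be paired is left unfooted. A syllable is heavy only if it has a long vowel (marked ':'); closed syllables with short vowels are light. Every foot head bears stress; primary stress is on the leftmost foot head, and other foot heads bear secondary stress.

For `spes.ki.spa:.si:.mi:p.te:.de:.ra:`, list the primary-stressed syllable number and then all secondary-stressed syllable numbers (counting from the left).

Weights: 1 spes L, 2 ki L, 3 spa: H, 4 si: H, 5 mi:p H, 6 te: H, 7 de: H, 8 ra: H.
Parse right to left (heavy = foot alone; LL = one foot; stranded L unfooted): (ˈspes.ki) (ˈspa:) (ˈsi:) (ˈmi:p) (ˈte:) (ˈde:) (ˈra:).
Foot heads: 1, 3, 4, 5, 6, 7, 8.
Primary stress on the leftmost head = syllable 1.
Secondary stress on 3, 4, 5, 6, 7, 8: ˈspes.ki.ˌspa:.ˌsi:.ˌmi:p.ˌte:.ˌde:.ˌra:.

primary 1, secondary 3, 4, 5, 6, 7, 8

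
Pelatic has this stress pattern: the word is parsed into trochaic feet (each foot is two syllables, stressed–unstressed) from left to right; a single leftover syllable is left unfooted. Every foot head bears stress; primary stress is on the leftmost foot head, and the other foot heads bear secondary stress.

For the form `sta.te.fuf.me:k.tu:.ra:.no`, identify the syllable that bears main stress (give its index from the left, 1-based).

1

Parse left to right into trochaic (ˈσσ) feet: (ˈsta.te) (ˈfuf.me:k) (ˈtu:.ra:) no. Syllable 7 is left unfooted.
Foot heads (stressed positions): 1, 3, 5.
End Rule Leftmost: primary stress on the leftmost head = syllable 1.
Primary stress: syllable 1 → ˈsta.te.fuf.me:k.tu:.ra:.no.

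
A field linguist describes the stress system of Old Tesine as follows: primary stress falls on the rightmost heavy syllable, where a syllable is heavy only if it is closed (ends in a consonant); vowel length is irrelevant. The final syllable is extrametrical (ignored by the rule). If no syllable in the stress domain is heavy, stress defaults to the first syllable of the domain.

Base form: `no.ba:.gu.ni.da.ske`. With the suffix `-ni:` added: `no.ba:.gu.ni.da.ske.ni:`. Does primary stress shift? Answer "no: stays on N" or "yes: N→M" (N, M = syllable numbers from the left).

Base `no.ba:.gu.ni.da.ske` (6 syllables):
  The final syllable (6, ske) is extrametrical; the stress domain is syllables 1–5.
  Weights: 1 no L, 2 ba: L, 3 gu L, 4 ni L, 5 da L.
  No heavy syllable in the domain; default to the first syllable of the domain = syllable 1.
  → primary stress on syllable 1.
Suffixed `no.ba:.gu.ni.da.ske.ni:` (7 syllables):
  The final syllable (7, ni:) is extrametrical; the stress domain is syllables 1–6.
  Weights: 1 no L, 2 ba: L, 3 gu L, 4 ni L, 5 da L, 6 ske L.
  No heavy syllable in the domain; default to the first syllable of the domain = syllable 1.
  → primary stress on syllable 1.

no: stays on 1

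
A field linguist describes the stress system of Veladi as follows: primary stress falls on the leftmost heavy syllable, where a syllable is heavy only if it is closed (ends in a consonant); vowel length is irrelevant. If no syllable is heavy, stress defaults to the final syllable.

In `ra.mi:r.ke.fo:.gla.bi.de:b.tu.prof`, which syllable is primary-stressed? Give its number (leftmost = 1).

2

Weights: 1 ra L, 2 mi:r H, 3 ke L, 4 fo: L, 5 gla L, 6 bi L, 7 de:b H, 8 tu L, 9 prof H.
Heavy syllables in the domain: 2, 7, 9. The leftmost is syllable 2 (mi:r).
Primary stress: syllable 2 → ra.ˈmi:r.ke.fo:.gla.bi.de:b.tu.prof.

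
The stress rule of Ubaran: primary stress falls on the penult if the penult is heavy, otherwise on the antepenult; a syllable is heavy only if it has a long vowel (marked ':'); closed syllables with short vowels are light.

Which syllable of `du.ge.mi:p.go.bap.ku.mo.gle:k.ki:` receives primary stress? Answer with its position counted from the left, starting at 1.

8

Weights: 7 mo L, 8 gle:k H, 9 ki: H.
The penult (syllable 8, gle:k) is heavy, so it takes stress.
Primary stress: syllable 8 → du.ge.mi:p.go.bap.ku.mo.ˈgle:k.ki:.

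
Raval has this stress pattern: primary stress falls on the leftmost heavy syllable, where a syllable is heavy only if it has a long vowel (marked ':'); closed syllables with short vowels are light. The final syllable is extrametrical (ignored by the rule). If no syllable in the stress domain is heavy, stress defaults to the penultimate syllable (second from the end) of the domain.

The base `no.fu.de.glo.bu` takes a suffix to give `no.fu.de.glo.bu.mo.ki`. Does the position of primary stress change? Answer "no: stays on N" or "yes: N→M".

Base `no.fu.de.glo.bu` (5 syllables):
  The final syllable (5, bu) is extrametrical; the stress domain is syllables 1–4.
  Weights: 1 no L, 2 fu L, 3 de L, 4 glo L.
  No heavy syllable in the domain; default to the penultimate syllable (second from the end) of the domain = syllable 3.
  → primary stress on syllable 3.
Suffixed `no.fu.de.glo.bu.mo.ki` (7 syllables):
  The final syllable (7, ki) is extrametrical; the stress domain is syllables 1–6.
  Weights: 1 no L, 2 fu L, 3 de L, 4 glo L, 5 bu L, 6 mo L.
  No heavy syllable in the domain; default to the penultimate syllable (second from the end) of the domain = syllable 5.
  → primary stress on syllable 5.

yes: 3→5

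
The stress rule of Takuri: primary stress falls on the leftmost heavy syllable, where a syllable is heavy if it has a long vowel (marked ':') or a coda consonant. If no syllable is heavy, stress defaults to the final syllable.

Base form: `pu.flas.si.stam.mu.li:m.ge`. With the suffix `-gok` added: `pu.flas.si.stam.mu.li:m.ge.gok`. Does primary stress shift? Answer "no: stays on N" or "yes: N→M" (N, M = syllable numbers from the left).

no: stays on 2

Base `pu.flas.si.stam.mu.li:m.ge` (7 syllables):
  Weights: 1 pu L, 2 flas H, 3 si L, 4 stam H, 5 mu L, 6 li:m H, 7 ge L.
  Heavy syllables in the domain: 2, 4, 6. The leftmost is syllable 2 (flas).
  → primary stress on syllable 2.
Suffixed `pu.flas.si.stam.mu.li:m.ge.gok` (8 syllables):
  Weights: 1 pu L, 2 flas H, 3 si L, 4 stam H, 5 mu L, 6 li:m H, 7 ge L, 8 gok H.
  Heavy syllables in the domain: 2, 4, 6, 8. The leftmost is syllable 2 (flas).
  → primary stress on syllable 2.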